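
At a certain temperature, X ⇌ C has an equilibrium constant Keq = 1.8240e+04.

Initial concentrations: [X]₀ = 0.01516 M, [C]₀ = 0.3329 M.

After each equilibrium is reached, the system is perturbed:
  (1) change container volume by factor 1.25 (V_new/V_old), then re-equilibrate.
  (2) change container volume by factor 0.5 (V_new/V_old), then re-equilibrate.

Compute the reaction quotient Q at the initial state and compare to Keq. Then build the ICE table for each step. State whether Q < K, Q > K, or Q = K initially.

Q₀ = 21.96 vs Keq = 1.8240e+04 ⇒ Q<K, forward
Step 1:
                   X          C
  Initial    0.01516     0.3329
  Change    -0.01514    0.01514
  Equil   1.9081e-05      0.348
  solve Keq expr → x = 0.01514; check Q = 1.8240e+04
Then change container volume by factor 1.25 (V_new/V_old).
Step 2:
                   X          C
  Initial 1.5265e-05     0.2784
  Change           0          0
  Equil   1.5265e-05     0.2784
  solve Keq expr → x = 0; check Q = 1.8240e+04
Then change container volume by factor 0.5 (V_new/V_old).
Step 3:
                   X          C
  Initial 3.0530e-05     0.5569
  Change           0          0
  Equil   3.0530e-05     0.5569
  solve Keq expr → x = 0; check Q = 1.8240e+04

Q₀ = 21.96; Q < K (proceeds forward)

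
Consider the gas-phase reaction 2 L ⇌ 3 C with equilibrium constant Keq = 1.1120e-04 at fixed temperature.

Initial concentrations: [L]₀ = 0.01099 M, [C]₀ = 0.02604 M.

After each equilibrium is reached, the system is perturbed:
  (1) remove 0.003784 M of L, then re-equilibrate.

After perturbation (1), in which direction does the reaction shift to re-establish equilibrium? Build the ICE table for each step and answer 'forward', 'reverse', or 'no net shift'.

Q₀ = 0.1462 vs Keq = 1.1120e-04 ⇒ Q>K, reverse
Step 1:
                   L          C
  I          0.01099    0.02604
  C          0.01458   -0.02187
  E          0.02557   0.004173
  solve Keq expr → x = -0.007289; check Q = 1.1120e-04
Then remove 0.003784 M of L.
Step 2:
                   L          C
  I          0.02178   0.004173
  C       2.6179e-04 -3.9268e-04
  E          0.02205   0.003781
  solve Keq expr → x = -1.3089e-04; check Q = 1.1120e-04

Direction: reverse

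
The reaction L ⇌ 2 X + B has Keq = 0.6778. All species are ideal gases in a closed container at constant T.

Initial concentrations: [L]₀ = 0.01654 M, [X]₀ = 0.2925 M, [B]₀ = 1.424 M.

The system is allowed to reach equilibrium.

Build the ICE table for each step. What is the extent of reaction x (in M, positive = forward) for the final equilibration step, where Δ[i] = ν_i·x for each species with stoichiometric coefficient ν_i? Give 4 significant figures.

Q₀ = 7.366 vs Keq = 0.6778 ⇒ Q>K, reverse
Step 1:
                  L         X         B
  Initial   0.01654    0.2925     1.424
  Change    0.05332   -0.1066  -0.05332
  Equil     0.06986    0.1859     1.371
  solve Keq expr → x = -0.05332; check Q = 0.6778

x = -0.05332 M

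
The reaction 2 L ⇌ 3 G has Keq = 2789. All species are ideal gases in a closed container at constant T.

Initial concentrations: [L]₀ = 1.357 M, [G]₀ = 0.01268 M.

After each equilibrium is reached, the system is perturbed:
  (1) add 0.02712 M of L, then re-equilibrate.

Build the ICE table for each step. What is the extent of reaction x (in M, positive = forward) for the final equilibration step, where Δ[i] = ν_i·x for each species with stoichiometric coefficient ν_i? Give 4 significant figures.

Q₀ = 1.1071e-06 vs Keq = 2789 ⇒ Q<K, forward
Step 1:
                    L           G
  I             1.357     0.01268
  C            -1.305       1.957
  E           0.05234        1.97
  solve Keq expr → x = 0.6523; check Q = 2789
Then add 0.02712 M of L.
Step 2:
                    L           G
  I           0.07946        1.97
  C          -0.02558     0.03837
  E           0.05388       2.008
  solve Keq expr → x = 0.01279; check Q = 2789

x = 0.01279 M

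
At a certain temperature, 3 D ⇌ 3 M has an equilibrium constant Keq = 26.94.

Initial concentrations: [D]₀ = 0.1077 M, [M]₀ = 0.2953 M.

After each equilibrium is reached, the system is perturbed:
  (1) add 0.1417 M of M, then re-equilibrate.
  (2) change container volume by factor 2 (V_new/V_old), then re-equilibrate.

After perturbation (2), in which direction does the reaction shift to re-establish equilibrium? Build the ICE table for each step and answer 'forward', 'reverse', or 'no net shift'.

Direction: no net shift

Q₀ = 20.61 vs Keq = 26.94 ⇒ Q<K, forward
Step 1:
                   D          M
  Initial     0.1077     0.2953
  Change   -0.006894   0.006894
  Equil       0.1008     0.3022
  solve Keq expr → x = 0.002298; check Q = 26.94
Then add 0.1417 M of M.
Step 2:
                   D          M
  Initial     0.1008     0.4439
  Change     0.03544   -0.03544
  Equil       0.1363     0.4084
  solve Keq expr → x = -0.01181; check Q = 26.94
Then change container volume by factor 2 (V_new/V_old).
Step 3:
                   D          M
  Initial    0.06813     0.2042
  Change           0          0
  Equil      0.06813     0.2042
  solve Keq expr → x = 0; check Q = 26.94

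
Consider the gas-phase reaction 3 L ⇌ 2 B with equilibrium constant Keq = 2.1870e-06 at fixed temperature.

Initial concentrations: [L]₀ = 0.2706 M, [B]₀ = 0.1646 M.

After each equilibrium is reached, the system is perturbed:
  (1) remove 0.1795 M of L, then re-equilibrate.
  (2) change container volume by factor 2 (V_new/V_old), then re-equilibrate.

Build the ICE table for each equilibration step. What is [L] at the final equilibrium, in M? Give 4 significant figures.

Q₀ = 1.367 vs Keq = 2.1870e-06 ⇒ Q>K, reverse
Step 1:
                  L         B
  init       0.2706    0.1646
  Δ          0.2461   -0.1641
  eq         0.5167 5.4923e-04
  solve Keq expr → x = -0.08203; check Q = 2.1870e-06
Then remove 0.1795 M of L.
Step 2:
                  L         B
  init       0.3372 5.4923e-04
  Δ       3.8878e-04 -2.5919e-04
  eq         0.3376 2.9004e-04
  solve Keq expr → x = -1.2959e-04; check Q = 2.1870e-06
Then change container volume by factor 2 (V_new/V_old).
Step 3:
                  L         B
  init       0.1688 1.4502e-04
  Δ       6.3626e-05 -4.2418e-05
  eq         0.1688 1.0260e-04
  solve Keq expr → x = -2.1209e-05; check Q = 2.1870e-06

[L]_eq = 0.1688 M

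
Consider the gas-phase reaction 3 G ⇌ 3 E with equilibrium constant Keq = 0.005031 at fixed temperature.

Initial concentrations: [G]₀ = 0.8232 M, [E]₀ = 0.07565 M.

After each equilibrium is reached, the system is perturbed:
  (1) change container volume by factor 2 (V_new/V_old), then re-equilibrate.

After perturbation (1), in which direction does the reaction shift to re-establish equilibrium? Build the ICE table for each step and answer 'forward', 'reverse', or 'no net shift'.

Q₀ = 7.7609e-04 vs Keq = 0.005031 ⇒ Q<K, forward
Step 1:
                   G          E
  I           0.8232    0.07565
  C         -0.05584    0.05584
  E           0.7674     0.1315
  solve Keq expr → x = 0.01861; check Q = 0.005031
Then change container volume by factor 2 (V_new/V_old).
Step 2:
                   G          E
  I           0.3837    0.06574
  C                0          0
  E           0.3837    0.06574
  solve Keq expr → x = 0; check Q = 0.005031

Direction: no net shift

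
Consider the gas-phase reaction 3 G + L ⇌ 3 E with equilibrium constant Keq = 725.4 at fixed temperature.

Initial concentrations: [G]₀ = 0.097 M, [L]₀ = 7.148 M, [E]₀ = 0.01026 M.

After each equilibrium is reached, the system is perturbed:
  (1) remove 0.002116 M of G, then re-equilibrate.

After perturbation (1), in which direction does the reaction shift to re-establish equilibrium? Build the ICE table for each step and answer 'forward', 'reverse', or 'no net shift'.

Direction: reverse

Q₀ = 1.6556e-04 vs Keq = 725.4 ⇒ Q<K, forward
Step 1:
                   G          L          E
  init         0.097      7.148    0.01026
  Δ         -0.09113   -0.03038    0.09113
  eq        0.005866      7.118     0.1014
  solve Keq expr → x = 0.03038; check Q = 725.4
Then remove 0.002116 M of G.
Step 2:
                   G          L          E
  init       0.00375      7.118     0.1014
  Δ            0.002 6.6670e-04     -0.002
  eq        0.005751      7.118    0.09939
  solve Keq expr → x = -6.6670e-04; check Q = 725.4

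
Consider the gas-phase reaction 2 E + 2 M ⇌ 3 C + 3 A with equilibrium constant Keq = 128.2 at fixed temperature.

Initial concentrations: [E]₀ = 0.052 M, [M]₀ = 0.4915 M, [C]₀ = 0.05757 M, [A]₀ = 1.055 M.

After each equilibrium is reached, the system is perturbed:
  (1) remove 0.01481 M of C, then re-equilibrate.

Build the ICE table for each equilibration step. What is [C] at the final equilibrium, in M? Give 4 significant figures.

[C]_eq = 0.1083 M

Q₀ = 0.343 vs Keq = 128.2 ⇒ Q<K, forward
Step 1:
                  E         M         C         A
  I           0.052    0.4915   0.05757     1.055
  C        -0.04223  -0.04223   0.06334   0.06334
  E        0.009774    0.4493    0.1209     1.118
  solve Keq expr → x = 0.02111; check Q = 128.2
Then remove 0.01481 M of C.
Step 2:
                  E         M         C         A
  I        0.009774    0.4493    0.1061     1.118
  C       -0.001442 -0.001442  0.002163  0.002163
  E        0.008332    0.4478    0.1083     1.121
  solve Keq expr → x = 7.2099e-04; check Q = 128.2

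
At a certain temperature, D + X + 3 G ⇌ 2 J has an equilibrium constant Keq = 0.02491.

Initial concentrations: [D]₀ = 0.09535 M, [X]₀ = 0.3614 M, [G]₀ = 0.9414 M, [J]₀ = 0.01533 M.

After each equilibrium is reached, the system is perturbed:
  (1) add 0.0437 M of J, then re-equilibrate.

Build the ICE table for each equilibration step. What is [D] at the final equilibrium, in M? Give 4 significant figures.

[D]_eq = 0.1093 M

Q₀ = 0.008174 vs Keq = 0.02491 ⇒ Q<K, forward
Step 1:
                    D           X           G           J
  Initial     0.09535      0.3614      0.9414     0.01533
  Change    -0.004967   -0.004967     -0.0149    0.009933
  Equil       0.09038      0.3564      0.9265     0.02526
  solve Keq expr → x = 0.004967; check Q = 0.02491
Then add 0.0437 M of J.
Step 2:
                    D           X           G           J
  Initial     0.09038      0.3564      0.9265     0.06896
  Change       0.0189      0.0189      0.0567     -0.0378
  Equil        0.1093      0.3753      0.9832     0.03116
  solve Keq expr → x = -0.0189; check Q = 0.02491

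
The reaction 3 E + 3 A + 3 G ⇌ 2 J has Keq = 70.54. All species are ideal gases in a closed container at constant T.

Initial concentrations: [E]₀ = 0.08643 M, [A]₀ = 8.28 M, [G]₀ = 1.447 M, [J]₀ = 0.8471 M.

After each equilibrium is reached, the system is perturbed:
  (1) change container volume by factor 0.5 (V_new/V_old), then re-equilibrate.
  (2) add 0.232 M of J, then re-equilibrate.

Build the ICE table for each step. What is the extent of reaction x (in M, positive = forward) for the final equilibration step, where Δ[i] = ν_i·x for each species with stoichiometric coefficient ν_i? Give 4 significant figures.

Q₀ = 0.6462 vs Keq = 70.54 ⇒ Q<K, forward
Step 1:
                  E         A         G         J
  Initial   0.08643      8.28     1.447    0.8471
  Change   -0.06666  -0.06666  -0.06666   0.04444
  Equil     0.01977     8.213      1.38    0.8915
  solve Keq expr → x = 0.02222; check Q = 70.54
Then change container volume by factor 0.5 (V_new/V_old).
Step 2:
                  E         A         G         J
  Initial   0.03955     16.43     2.761     1.783
  Change   -0.03153  -0.03153  -0.03153   0.02102
  Equil    0.008016      16.4     2.729     1.804
  solve Keq expr → x = 0.01051; check Q = 70.54
Then add 0.232 M of J.
Step 3:
                  E         A         G         J
  Initial  0.008016      16.4     2.729     2.036
  Change  6.6951e-04 6.6951e-04 6.6951e-04 -4.4634e-04
  Equil    0.008685      16.4      2.73     2.036
  solve Keq expr → x = -2.2317e-04; check Q = 70.54

x = -2.2317e-04 M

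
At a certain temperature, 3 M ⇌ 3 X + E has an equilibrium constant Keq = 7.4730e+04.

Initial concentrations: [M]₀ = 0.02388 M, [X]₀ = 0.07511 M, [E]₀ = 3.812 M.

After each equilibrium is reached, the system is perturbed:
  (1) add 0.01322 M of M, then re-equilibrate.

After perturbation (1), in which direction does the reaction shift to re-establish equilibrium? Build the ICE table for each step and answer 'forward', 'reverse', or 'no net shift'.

Q₀ = 118.6 vs Keq = 7.4730e+04 ⇒ Q<K, forward
Step 1:
                  M         X         E
  init      0.02388   0.07511     3.812
  Δ        -0.02034   0.02034  0.006779
  eq       0.003542   0.09545     3.819
  solve Keq expr → x = 0.006779; check Q = 7.4730e+04
Then add 0.01322 M of M.
Step 2:
                  M         X         E
  init      0.01676   0.09545     3.819
  Δ        -0.01275   0.01275  0.004249
  eq       0.004016    0.1082     3.823
  solve Keq expr → x = 0.004249; check Q = 7.4730e+04

Direction: forward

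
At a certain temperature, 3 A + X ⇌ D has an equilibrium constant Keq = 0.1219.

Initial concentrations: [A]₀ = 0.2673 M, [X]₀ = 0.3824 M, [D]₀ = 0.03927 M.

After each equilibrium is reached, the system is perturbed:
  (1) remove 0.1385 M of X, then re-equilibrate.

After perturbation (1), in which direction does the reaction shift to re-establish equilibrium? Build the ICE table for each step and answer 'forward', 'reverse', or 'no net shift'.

Direction: reverse

Q₀ = 5.377 vs Keq = 0.1219 ⇒ Q>K, reverse
Step 1:
                   A          X          D
  Initial     0.2673     0.3824    0.03927
  Change      0.1096    0.03654   -0.03654
  Equil       0.3769     0.4189   0.002734
  solve Keq expr → x = -0.03654; check Q = 0.1219
Then remove 0.1385 M of X.
Step 2:
                   A          X          D
  Initial     0.3769     0.2804   0.002734
  Change    0.002581 8.6038e-04 -8.6038e-04
  Equil       0.3795     0.2813   0.001874
  solve Keq expr → x = -8.6038e-04; check Q = 0.1219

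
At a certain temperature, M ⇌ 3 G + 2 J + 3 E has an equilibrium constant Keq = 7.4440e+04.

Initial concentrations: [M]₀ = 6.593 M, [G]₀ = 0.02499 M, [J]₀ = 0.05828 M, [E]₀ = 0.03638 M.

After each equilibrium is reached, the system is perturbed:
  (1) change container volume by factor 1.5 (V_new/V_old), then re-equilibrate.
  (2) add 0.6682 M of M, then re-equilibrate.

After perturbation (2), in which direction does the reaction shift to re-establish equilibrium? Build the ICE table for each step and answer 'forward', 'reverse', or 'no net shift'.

Direction: forward

Q₀ = 3.8712e-13 vs Keq = 7.4440e+04 ⇒ Q<K, forward
Step 1:
                    M           G           J           E
  init          6.593     0.02499     0.05828     0.03638
  Δ            -1.808       5.425       3.617       5.425
  eq            4.785        5.45       3.675       5.461
  solve Keq expr → x = 1.808; check Q = 7.4440e+04
Then change container volume by factor 1.5 (V_new/V_old).
Step 2:
                    M           G           J           E
  init           3.19       3.633        2.45       3.641
  Δ           -0.4825       1.447       0.965       1.447
  eq            2.707       5.081       3.415       5.088
  solve Keq expr → x = 0.4825; check Q = 7.4440e+04
Then add 0.6682 M of M.
Step 3:
                    M           G           J           E
  init          3.375       5.081       3.415       5.088
  Δ          -0.04457      0.1337     0.08915      0.1337
  eq            3.331       5.215       3.504       5.222
  solve Keq expr → x = 0.04457; check Q = 7.4440e+04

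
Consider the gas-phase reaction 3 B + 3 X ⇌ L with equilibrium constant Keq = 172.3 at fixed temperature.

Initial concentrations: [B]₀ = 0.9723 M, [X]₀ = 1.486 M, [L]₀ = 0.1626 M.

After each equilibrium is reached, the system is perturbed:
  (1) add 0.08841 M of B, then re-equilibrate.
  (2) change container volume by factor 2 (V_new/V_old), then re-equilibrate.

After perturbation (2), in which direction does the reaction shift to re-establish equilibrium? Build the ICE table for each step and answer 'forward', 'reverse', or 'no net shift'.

Q₀ = 0.05391 vs Keq = 172.3 ⇒ Q<K, forward
Step 1:
                  B         X         L
  I          0.9723     1.486    0.1626
  C          -0.781    -0.781    0.2603
  E          0.1913     0.705    0.4229
  solve Keq expr → x = 0.2603; check Q = 172.3
Then add 0.08841 M of B.
Step 2:
                  B         X         L
  I          0.2797     0.705    0.4229
  C        -0.06532  -0.06532   0.02177
  E          0.2144    0.6397    0.4447
  solve Keq expr → x = 0.02177; check Q = 172.3
Then change container volume by factor 2 (V_new/V_old).
Step 3:
                  B         X         L
  I          0.1072    0.3199    0.2223
  C          0.1227    0.1227   -0.0409
  E          0.2299    0.4425    0.1815
  solve Keq expr → x = -0.0409; check Q = 172.3

Direction: reverse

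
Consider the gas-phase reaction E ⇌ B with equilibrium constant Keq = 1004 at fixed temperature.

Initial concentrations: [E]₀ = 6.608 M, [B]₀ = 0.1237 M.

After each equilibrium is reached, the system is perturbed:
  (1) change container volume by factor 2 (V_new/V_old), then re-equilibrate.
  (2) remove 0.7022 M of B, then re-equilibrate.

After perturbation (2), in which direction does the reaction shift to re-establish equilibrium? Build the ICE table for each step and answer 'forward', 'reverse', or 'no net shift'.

Direction: forward

Q₀ = 0.01872 vs Keq = 1004 ⇒ Q<K, forward
Step 1:
                   E          B
  init         6.608     0.1237
  Δ           -6.601      6.601
  eq        0.006698      6.725
  solve Keq expr → x = 6.601; check Q = 1004
Then change container volume by factor 2 (V_new/V_old).
Step 2:
                   E          B
  init      0.003349      3.363
  Δ                0          0
  eq        0.003349      3.363
  solve Keq expr → x = 0; check Q = 1004
Then remove 0.7022 M of B.
Step 3:
                   E          B
  init      0.003349       2.66
  Δ       -6.9871e-04 6.9871e-04
  eq         0.00265      2.661
  solve Keq expr → x = 6.9871e-04; check Q = 1004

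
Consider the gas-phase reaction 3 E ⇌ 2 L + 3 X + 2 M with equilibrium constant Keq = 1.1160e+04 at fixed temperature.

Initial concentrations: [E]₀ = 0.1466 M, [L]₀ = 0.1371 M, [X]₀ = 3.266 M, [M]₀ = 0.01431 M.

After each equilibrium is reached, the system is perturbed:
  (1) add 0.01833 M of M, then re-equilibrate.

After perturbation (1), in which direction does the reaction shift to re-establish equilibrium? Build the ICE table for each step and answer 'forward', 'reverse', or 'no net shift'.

Q₀ = 0.04256 vs Keq = 1.1160e+04 ⇒ Q<K, forward
Step 1:
                   E          L          X          M
  I           0.1466     0.1371      3.266    0.01431
  C          -0.1341    0.08941     0.1341    0.08941
  E          0.01248     0.2265        3.4     0.1037
  solve Keq expr → x = 0.04471; check Q = 1.1160e+04
Then add 0.01833 M of M.
Step 2:
                   E          L          X          M
  I          0.01248     0.2265        3.4     0.1221
  C         0.001322 -8.8125e-04  -0.001322 -8.8125e-04
  E           0.0138     0.2256      3.399     0.1212
  solve Keq expr → x = -4.4063e-04; check Q = 1.1160e+04

Direction: reverse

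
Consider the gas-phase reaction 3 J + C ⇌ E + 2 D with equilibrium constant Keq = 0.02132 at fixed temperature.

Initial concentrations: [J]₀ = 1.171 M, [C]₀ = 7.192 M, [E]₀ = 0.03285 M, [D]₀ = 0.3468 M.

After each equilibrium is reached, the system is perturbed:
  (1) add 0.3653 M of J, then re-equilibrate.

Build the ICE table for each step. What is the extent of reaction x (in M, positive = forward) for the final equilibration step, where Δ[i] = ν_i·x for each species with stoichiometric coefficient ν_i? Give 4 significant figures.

Q₀ = 3.4212e-04 vs Keq = 0.02132 ⇒ Q<K, forward
Step 1:
                  J         C         E         D
  init        1.171     7.192   0.03285    0.3468
  Δ         -0.4121   -0.1374    0.1374    0.2747
  eq         0.7589     7.055    0.1702    0.6215
  solve Keq expr → x = 0.1374; check Q = 0.02132
Then add 0.3653 M of J.
Step 2:
                  J         C         E         D
  init        1.124     7.055    0.1702    0.6215
  Δ         -0.1787  -0.05958   0.05958    0.1192
  eq         0.9455     6.995    0.2298    0.7407
  solve Keq expr → x = 0.05958; check Q = 0.02132

x = 0.05958 M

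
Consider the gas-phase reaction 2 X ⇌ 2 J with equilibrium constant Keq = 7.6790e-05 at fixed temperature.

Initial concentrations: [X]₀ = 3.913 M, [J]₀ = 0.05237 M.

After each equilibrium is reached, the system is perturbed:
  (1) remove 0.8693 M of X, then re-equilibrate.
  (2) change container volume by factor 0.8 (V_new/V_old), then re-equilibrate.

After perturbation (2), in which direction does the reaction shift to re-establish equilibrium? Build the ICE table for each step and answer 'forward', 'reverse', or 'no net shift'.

Direction: no net shift

Q₀ = 1.7912e-04 vs Keq = 7.6790e-05 ⇒ Q>K, reverse
Step 1:
                   X          J
  init         3.913    0.05237
  Δ          0.01792   -0.01792
  eq           3.931    0.03445
  solve Keq expr → x = -0.008962; check Q = 7.6790e-05
Then remove 0.8693 M of X.
Step 2:
                   X          J
  init         3.062    0.03445
  Δ         0.007551  -0.007551
  eq           3.069     0.0269
  solve Keq expr → x = -0.003776; check Q = 7.6790e-05
Then change container volume by factor 0.8 (V_new/V_old).
Step 3:
                   X          J
  init         3.836    0.03362
  Δ                0          0
  eq           3.836    0.03362
  solve Keq expr → x = 0; check Q = 7.6790e-05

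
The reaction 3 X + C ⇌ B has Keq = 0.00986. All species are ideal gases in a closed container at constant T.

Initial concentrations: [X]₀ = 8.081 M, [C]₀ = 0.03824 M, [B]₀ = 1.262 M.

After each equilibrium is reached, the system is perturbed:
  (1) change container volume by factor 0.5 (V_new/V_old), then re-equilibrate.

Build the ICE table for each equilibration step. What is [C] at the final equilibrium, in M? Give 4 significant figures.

Q₀ = 0.06254 vs Keq = 0.00986 ⇒ Q>K, reverse
Step 1:
                  X         C         B
  Initial     8.081   0.03824     1.262
  Change     0.4354    0.1451   -0.1451
  Equil       8.516    0.1834     1.117
  solve Keq expr → x = -0.1451; check Q = 0.00986
Then change container volume by factor 0.5 (V_new/V_old).
Step 2:
                  X         C         B
  Initial     17.03    0.3668     2.234
  Change    -0.9158   -0.3053    0.3053
  Equil       16.12   0.06151     2.539
  solve Keq expr → x = 0.3053; check Q = 0.00986

[C]_eq = 0.06151 M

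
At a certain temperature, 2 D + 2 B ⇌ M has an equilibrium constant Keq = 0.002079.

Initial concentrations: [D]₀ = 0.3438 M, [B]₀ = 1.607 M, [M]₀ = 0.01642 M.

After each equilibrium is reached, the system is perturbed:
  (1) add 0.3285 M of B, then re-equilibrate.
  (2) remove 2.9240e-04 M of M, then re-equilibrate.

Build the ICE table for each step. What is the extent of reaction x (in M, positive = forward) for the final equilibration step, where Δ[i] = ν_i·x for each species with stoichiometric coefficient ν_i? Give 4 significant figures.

Q₀ = 0.05379 vs Keq = 0.002079 ⇒ Q>K, reverse
Step 1:
                    D           B           M
  I            0.3438       1.607     0.01642
  C           0.03127     0.03127    -0.01564
  E            0.3751       1.638  7.8497e-04
  solve Keq expr → x = -0.01564; check Q = 0.002079
Then add 0.3285 M of B.
Step 2:
                    D           B           M
  I            0.3751       1.967  7.8497e-04
  C       -6.8292e-04 -6.8292e-04  3.4146e-04
  E            0.3744       1.966    0.001126
  solve Keq expr → x = 3.4146e-04; check Q = 0.002079
Then remove 2.9240e-04 M of M.
Step 3:
                    D           B           M
  I            0.3744       1.966  8.3402e-04
  C       -5.7655e-04 -5.7655e-04  2.8827e-04
  E            0.3738       1.966    0.001122
  solve Keq expr → x = 2.8827e-04; check Q = 0.002079

x = 2.8827e-04 M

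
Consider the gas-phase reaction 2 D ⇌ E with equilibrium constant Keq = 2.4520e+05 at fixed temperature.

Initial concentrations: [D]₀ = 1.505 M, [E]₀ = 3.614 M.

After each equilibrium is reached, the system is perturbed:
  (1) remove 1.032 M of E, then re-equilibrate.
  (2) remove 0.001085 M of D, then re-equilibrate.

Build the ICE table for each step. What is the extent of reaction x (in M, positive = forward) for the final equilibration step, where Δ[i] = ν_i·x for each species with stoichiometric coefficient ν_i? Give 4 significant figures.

x = -5.4235e-04 M

Q₀ = 1.596 vs Keq = 2.4520e+05 ⇒ Q<K, forward
Step 1:
                   D          E
  I            1.505      3.614
  C           -1.501     0.7504
  E         0.004219      4.364
  solve Keq expr → x = 0.7504; check Q = 2.4520e+05
Then remove 1.032 M of E.
Step 2:
                   D          E
  I         0.004219      3.332
  C       -5.3225e-04 2.6612e-04
  E         0.003687      3.333
  solve Keq expr → x = 2.6612e-04; check Q = 2.4520e+05
Then remove 0.001085 M of D.
Step 3:
                   D          E
  I         0.002602      3.333
  C         0.001085 -5.4235e-04
  E         0.003686      3.332
  solve Keq expr → x = -5.4235e-04; check Q = 2.4520e+05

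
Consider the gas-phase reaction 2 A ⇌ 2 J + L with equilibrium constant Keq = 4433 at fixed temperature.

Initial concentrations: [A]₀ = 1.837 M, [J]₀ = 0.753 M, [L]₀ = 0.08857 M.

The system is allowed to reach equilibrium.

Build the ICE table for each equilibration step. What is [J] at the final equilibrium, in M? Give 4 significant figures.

[J]_eq = 2.552 M

Q₀ = 0.01488 vs Keq = 4433 ⇒ Q<K, forward
Step 1:
                    A           J           L
  Initial       1.837       0.753     0.08857
  Change       -1.799       1.799      0.8995
  Equil        0.0381       2.552       0.988
  solve Keq expr → x = 0.8995; check Q = 4433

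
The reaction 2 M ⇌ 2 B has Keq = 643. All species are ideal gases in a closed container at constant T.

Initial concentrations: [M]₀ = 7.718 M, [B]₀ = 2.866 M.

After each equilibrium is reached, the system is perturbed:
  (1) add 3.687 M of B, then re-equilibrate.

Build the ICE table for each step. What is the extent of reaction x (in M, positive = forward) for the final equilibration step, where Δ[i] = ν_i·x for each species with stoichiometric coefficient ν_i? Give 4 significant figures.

x = -0.06994 M

Q₀ = 0.1379 vs Keq = 643 ⇒ Q<K, forward
Step 1:
                    M           B
  I             7.718       2.866
  C            -7.316       7.316
  E            0.4016       10.18
  solve Keq expr → x = 3.658; check Q = 643
Then add 3.687 M of B.
Step 2:
                    M           B
  I            0.4016       13.87
  C            0.1399     -0.1399
  E            0.5414       13.73
  solve Keq expr → x = -0.06994; check Q = 643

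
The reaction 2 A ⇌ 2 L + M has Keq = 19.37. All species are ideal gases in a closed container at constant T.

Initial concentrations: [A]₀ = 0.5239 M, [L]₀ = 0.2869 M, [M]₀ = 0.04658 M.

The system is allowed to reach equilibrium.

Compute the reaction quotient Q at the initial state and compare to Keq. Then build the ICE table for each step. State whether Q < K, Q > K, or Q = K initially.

Q₀ = 0.01397; Q < K (proceeds forward)

Q₀ = 0.01397 vs Keq = 19.37 ⇒ Q<K, forward
Step 1:
                   A          L          M
  init        0.5239     0.2869    0.04658
  Δ          -0.4389     0.4389     0.2194
  eq         0.08505     0.7258      0.266
  solve Keq expr → x = 0.2194; check Q = 19.37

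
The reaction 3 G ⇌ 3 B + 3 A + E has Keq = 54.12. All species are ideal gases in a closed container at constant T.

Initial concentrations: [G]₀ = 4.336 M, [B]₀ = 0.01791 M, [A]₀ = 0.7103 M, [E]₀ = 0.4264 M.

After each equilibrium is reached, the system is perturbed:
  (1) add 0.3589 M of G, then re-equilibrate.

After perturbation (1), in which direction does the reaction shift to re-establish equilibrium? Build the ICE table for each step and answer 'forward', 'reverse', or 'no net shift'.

Direction: forward

Q₀ = 1.0769e-08 vs Keq = 54.12 ⇒ Q<K, forward
Step 1:
                    G           B           A           E
  Initial       4.336     0.01791      0.7103      0.4264
  Change        -2.33        2.33        2.33      0.7765
  Equil         2.006       2.347        3.04       1.203
  solve Keq expr → x = 0.7765; check Q = 54.12
Then add 0.3589 M of G.
Step 2:
                    G           B           A           E
  Initial       2.365       2.347        3.04       1.203
  Change      -0.1304      0.1304      0.1304     0.04346
  Equil         2.235       2.478        3.17       1.246
  solve Keq expr → x = 0.04346; check Q = 54.12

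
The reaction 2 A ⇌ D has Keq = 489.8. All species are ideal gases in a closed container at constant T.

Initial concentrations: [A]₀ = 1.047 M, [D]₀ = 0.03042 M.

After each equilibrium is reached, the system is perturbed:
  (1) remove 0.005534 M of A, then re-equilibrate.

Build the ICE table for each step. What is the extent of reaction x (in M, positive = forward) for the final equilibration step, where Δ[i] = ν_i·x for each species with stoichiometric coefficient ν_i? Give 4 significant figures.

Q₀ = 0.02775 vs Keq = 489.8 ⇒ Q<K, forward
Step 1:
                    A           D
  I             1.047     0.03042
  C            -1.014      0.5069
  E           0.03312      0.5374
  solve Keq expr → x = 0.5069; check Q = 489.8
Then remove 0.005534 M of A.
Step 2:
                    A           D
  I           0.02759      0.5374
  C           0.00545   -0.002725
  E           0.03304      0.5346
  solve Keq expr → x = -0.002725; check Q = 489.8

x = -0.002725 M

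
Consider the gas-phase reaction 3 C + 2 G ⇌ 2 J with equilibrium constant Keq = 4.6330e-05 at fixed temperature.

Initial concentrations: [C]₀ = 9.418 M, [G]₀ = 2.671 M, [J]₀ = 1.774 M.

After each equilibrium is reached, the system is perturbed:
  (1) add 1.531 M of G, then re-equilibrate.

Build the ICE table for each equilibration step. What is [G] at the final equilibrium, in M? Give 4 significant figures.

[G]_eq = 4.864 M

Q₀ = 5.2806e-04 vs Keq = 4.6330e-05 ⇒ Q>K, reverse
Step 1:
                  C         G         J
  Initial     9.418     2.671     1.774
  Change      1.366    0.9107   -0.9107
  Equil       10.78     3.582    0.8633
  solve Keq expr → x = -0.4553; check Q = 4.6330e-05
Then add 1.531 M of G.
Step 2:
                  C         G         J
  Initial     10.78     5.113    0.8633
  Change    -0.3731   -0.2488    0.2488
  Equil       10.41     4.864     1.112
  solve Keq expr → x = 0.1244; check Q = 4.6330e-05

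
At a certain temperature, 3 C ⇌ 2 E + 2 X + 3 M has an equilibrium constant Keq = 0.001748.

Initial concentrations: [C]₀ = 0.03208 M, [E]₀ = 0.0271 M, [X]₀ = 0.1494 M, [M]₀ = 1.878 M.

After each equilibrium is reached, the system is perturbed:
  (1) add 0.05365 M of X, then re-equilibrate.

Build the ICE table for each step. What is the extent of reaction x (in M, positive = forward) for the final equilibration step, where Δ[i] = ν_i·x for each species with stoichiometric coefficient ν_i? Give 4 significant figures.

Q₀ = 3.289 vs Keq = 0.001748 ⇒ Q>K, reverse
Step 1:
                    C           E           X           M
  Initial     0.03208      0.0271      0.1494       1.878
  Change        0.037    -0.02466    -0.02466      -0.037
  Equil       0.06908    0.002436      0.1247       1.841
  solve Keq expr → x = -0.01233; check Q = 0.001748
Then add 0.05365 M of X.
Step 2:
                    C           E           X           M
  Initial     0.06908    0.002436      0.1784       1.841
  Change     0.001029 -6.8624e-04 -6.8624e-04   -0.001029
  Equil       0.07011     0.00175      0.1777        1.84
  solve Keq expr → x = -3.4312e-04; check Q = 0.001748

x = -3.4312e-04 M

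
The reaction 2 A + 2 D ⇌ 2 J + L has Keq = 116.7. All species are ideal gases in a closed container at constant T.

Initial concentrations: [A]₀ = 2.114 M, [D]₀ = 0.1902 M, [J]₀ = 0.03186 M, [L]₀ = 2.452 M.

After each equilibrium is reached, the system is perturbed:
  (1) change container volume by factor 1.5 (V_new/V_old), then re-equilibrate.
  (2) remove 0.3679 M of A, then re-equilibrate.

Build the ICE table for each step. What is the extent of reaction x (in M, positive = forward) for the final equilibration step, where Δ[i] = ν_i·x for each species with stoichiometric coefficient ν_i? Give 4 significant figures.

x = -0.002171 M

Q₀ = 0.0154 vs Keq = 116.7 ⇒ Q<K, forward
Step 1:
                    A           D           J           L
  Initial       2.114      0.1902     0.03186       2.452
  Change      -0.1745     -0.1745      0.1745     0.08725
  Equil         1.939      0.0157      0.2064       2.539
  solve Keq expr → x = 0.08725; check Q = 116.7
Then change container volume by factor 1.5 (V_new/V_old).
Step 2:
                    A           D           J           L
  Initial       1.293     0.01046      0.1376       1.693
  Change     0.002129    0.002129   -0.002129   -0.001064
  Equil         1.295     0.01259      0.1354       1.692
  solve Keq expr → x = -0.001064; check Q = 116.7
Then remove 0.3679 M of A.
Step 3:
                    A           D           J           L
  Initial      0.9272     0.01259      0.1354       1.692
  Change     0.004342    0.004342   -0.004342   -0.002171
  Equil        0.9316     0.01693      0.1311        1.69
  solve Keq expr → x = -0.002171; check Q = 116.7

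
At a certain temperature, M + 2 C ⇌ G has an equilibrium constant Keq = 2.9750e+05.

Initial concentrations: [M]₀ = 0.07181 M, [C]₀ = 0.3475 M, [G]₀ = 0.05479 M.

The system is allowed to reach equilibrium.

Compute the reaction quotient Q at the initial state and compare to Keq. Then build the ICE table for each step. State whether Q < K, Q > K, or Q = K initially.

Q₀ = 6.318 vs Keq = 2.9750e+05 ⇒ Q<K, forward
Step 1:
                    M           C           G
  Initial     0.07181      0.3475     0.05479
  Change      -0.0718     -0.1436      0.0718
  Equil    1.0235e-05      0.2039      0.1266
  solve Keq expr → x = 0.0718; check Q = 2.9750e+05

Q₀ = 6.318; Q < K (proceeds forward)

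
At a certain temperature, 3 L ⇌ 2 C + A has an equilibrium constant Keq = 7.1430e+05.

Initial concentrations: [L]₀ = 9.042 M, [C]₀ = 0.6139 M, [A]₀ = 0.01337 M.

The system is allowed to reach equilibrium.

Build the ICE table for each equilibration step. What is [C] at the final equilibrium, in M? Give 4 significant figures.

[C]_eq = 6.604 M

Q₀ = 6.8161e-06 vs Keq = 7.1430e+05 ⇒ Q<K, forward
Step 1:
                    L           C           A
  init          9.042      0.6139     0.01337
  Δ            -8.985        5.99       2.995
  eq          0.05684       6.604       3.008
  solve Keq expr → x = 2.995; check Q = 7.1430e+05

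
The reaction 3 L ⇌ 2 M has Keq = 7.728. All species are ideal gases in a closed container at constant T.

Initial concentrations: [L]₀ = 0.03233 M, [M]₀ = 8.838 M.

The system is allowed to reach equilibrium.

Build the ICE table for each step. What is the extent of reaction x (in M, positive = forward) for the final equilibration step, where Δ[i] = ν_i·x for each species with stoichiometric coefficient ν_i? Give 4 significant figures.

x = -0.6387 M

Q₀ = 2.3115e+06 vs Keq = 7.728 ⇒ Q>K, reverse
Step 1:
                  L         M
  init      0.03233     8.838
  Δ           1.916    -1.277
  eq          1.948     7.561
  solve Keq expr → x = -0.6387; check Q = 7.728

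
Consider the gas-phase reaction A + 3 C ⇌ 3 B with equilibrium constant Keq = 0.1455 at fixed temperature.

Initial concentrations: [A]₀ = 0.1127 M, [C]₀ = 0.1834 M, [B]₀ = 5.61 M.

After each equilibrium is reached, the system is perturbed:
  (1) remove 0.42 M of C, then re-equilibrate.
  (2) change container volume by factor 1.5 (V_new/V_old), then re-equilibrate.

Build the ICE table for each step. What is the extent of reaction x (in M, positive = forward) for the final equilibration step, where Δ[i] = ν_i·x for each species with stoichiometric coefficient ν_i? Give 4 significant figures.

x = -0.03344 M

Q₀ = 2.5396e+05 vs Keq = 0.1455 ⇒ Q>K, reverse
Step 1:
                    A           C           B
  I            0.1127      0.1834        5.61
  C             1.168       3.504      -3.504
  E             1.281       3.687       2.106
  solve Keq expr → x = -1.168; check Q = 0.1455
Then remove 0.42 M of C.
Step 2:
                    A           C           B
  I             1.281       3.267       2.106
  C           0.04601       0.138      -0.138
  E             1.327       3.405       1.968
  solve Keq expr → x = -0.04601; check Q = 0.1455
Then change container volume by factor 1.5 (V_new/V_old).
Step 3:
                    A           C           B
  I            0.8845        2.27       1.312
  C           0.03344      0.1003     -0.1003
  E            0.9179       2.371       1.212
  solve Keq expr → x = -0.03344; check Q = 0.1455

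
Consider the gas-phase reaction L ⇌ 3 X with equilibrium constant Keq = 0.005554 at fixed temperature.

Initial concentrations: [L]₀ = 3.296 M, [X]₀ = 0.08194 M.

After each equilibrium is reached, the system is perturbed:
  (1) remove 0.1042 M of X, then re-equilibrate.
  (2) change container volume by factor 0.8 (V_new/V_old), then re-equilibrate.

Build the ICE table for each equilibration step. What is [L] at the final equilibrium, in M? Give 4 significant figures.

[L]_eq = 4.017 M

Q₀ = 1.6692e-04 vs Keq = 0.005554 ⇒ Q<K, forward
Step 1:
                  L         X
  I           3.296   0.08194
  C           -0.06      0.18
  E           3.236    0.2619
  solve Keq expr → x = 0.06; check Q = 0.005554
Then remove 0.1042 M of X.
Step 2:
                  L         X
  I           3.236    0.1577
  C        -0.03442    0.1033
  E           3.202     0.261
  solve Keq expr → x = 0.03442; check Q = 0.005554
Then change container volume by factor 0.8 (V_new/V_old).
Step 3:
                  L         X
  I           4.002    0.3263
  C         0.01492  -0.04475
  E           4.017    0.2815
  solve Keq expr → x = -0.01492; check Q = 0.005554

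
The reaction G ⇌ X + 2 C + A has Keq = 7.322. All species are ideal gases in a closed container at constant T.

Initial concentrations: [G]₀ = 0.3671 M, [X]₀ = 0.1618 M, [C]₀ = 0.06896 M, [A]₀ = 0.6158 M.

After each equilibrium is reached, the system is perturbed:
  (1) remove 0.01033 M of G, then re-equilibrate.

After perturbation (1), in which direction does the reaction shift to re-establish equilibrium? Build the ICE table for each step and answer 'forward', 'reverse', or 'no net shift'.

Q₀ = 0.001291 vs Keq = 7.322 ⇒ Q<K, forward
Step 1:
                  G         X         C         A
  init       0.3671    0.1618   0.06896    0.6158
  Δ         -0.3326    0.3326    0.6652    0.3326
  eq        0.03451    0.4944    0.7341    0.9484
  solve Keq expr → x = 0.3326; check Q = 7.322
Then remove 0.01033 M of G.
Step 2:
                  G         X         C         A
  init      0.02418    0.4944    0.7341    0.9484
  Δ        0.008026 -0.008026  -0.01605 -0.008026
  eq        0.03221    0.4864    0.7181    0.9404
  solve Keq expr → x = -0.008026; check Q = 7.322

Direction: reverse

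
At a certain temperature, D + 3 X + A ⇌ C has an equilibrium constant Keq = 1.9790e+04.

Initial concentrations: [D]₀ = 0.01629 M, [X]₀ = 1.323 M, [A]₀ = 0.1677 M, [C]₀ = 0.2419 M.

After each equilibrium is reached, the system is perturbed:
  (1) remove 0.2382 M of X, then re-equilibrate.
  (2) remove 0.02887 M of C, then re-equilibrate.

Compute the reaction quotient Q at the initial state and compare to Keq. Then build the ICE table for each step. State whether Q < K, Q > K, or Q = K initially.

Q₀ = 38.24; Q < K (proceeds forward)

Q₀ = 38.24 vs Keq = 1.9790e+04 ⇒ Q<K, forward
Step 1:
                    D           X           A           C
  Initial     0.01629       1.323      0.1677      0.2419
  Change     -0.01625    -0.04875    -0.01625     0.01625
  Equil    4.1628e-05       1.274      0.1515      0.2581
  solve Keq expr → x = 0.01625; check Q = 1.9790e+04
Then remove 0.2382 M of X.
Step 2:
                    D           X           A           C
  Initial  4.1628e-05       1.036      0.1515      0.2581
  Change   3.5766e-05  1.0730e-04  3.5766e-05 -3.5766e-05
  Equil    7.7393e-05       1.036      0.1515      0.2581
  solve Keq expr → x = -3.5766e-05; check Q = 1.9790e+04
Then remove 0.02887 M of C.
Step 3:
                    D           X           A           C
  Initial  7.7393e-05       1.036      0.1515      0.2292
  Change  -8.6448e-06 -2.5934e-05 -8.6448e-06  8.6448e-06
  Equil    6.8749e-05       1.036      0.1515      0.2293
  solve Keq expr → x = 8.6448e-06; check Q = 1.9790e+04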